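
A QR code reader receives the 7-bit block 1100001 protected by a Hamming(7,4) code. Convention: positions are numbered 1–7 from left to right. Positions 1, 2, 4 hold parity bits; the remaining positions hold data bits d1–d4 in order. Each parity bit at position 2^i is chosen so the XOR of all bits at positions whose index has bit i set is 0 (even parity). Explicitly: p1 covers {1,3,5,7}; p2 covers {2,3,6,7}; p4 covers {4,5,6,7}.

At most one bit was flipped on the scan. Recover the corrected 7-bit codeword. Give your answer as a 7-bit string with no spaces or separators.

s1 (pos 1,3,5,7): 1⊕0⊕0⊕1 = 0
s2 (pos 2,3,6,7): 1⊕0⊕0⊕1 = 0
s4 (pos 4,5,6,7): 0⊕0⊕0⊕1 = 1
Syndrome s4…s1 = 100 → error at position 4.
Flip position 4: 1100001 → 1101001

1101001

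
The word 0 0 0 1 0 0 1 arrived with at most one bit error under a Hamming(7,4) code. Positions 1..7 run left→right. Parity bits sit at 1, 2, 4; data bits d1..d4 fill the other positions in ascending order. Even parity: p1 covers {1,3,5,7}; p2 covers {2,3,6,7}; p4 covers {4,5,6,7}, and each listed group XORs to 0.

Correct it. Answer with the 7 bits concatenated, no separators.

0011001

s1 (pos 1,3,5,7): 0⊕0⊕0⊕1 = 1
s2 (pos 2,3,6,7): 0⊕0⊕0⊕1 = 1
s4 (pos 4,5,6,7): 1⊕0⊕0⊕1 = 0
Syndrome s4…s1 = 011 → error at position 3.
Flip position 3: 0001001 → 0011001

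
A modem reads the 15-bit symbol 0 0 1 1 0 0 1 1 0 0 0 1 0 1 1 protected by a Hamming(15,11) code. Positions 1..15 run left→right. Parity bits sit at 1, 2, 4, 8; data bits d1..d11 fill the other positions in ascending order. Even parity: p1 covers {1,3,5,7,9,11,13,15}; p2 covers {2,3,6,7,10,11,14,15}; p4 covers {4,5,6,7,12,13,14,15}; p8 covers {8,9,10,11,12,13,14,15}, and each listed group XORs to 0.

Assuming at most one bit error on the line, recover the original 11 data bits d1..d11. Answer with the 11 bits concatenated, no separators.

11010001011

s1 (pos 1,3,5,7,9,11,13,15): 0⊕1⊕0⊕1⊕0⊕0⊕0⊕1 = 1
s2 (pos 2,3,6,7,10,11,14,15): 0⊕1⊕0⊕1⊕0⊕0⊕1⊕1 = 0
s4 (pos 4,5,6,7,12,13,14,15): 1⊕0⊕0⊕1⊕1⊕0⊕1⊕1 = 1
s8 (pos 8,9,10,11,12,13,14,15): 1⊕0⊕0⊕0⊕1⊕0⊕1⊕1 = 0
Syndrome s8…s1 = 0101 → error at position 5.
Flip position 5: 001100110001011 → 001110110001011
Read data bits from positions 3,5,6,7,9,10,11,12,13,14,15: 11010001011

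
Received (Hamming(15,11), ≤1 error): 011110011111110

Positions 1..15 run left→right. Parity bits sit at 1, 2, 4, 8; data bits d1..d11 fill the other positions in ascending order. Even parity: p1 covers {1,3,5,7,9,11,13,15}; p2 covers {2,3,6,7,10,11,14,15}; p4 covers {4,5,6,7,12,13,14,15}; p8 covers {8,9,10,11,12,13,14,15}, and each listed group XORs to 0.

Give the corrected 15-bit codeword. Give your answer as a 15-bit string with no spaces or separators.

011110011111111

s1 (pos 1,3,5,7,9,11,13,15): 0⊕1⊕1⊕0⊕1⊕1⊕1⊕0 = 1
s2 (pos 2,3,6,7,10,11,14,15): 1⊕1⊕0⊕0⊕1⊕1⊕1⊕0 = 1
s4 (pos 4,5,6,7,12,13,14,15): 1⊕1⊕0⊕0⊕1⊕1⊕1⊕0 = 1
s8 (pos 8,9,10,11,12,13,14,15): 1⊕1⊕1⊕1⊕1⊕1⊕1⊕0 = 1
Syndrome s8…s1 = 1111 → error at position 15.
Flip position 15: 011110011111110 → 011110011111111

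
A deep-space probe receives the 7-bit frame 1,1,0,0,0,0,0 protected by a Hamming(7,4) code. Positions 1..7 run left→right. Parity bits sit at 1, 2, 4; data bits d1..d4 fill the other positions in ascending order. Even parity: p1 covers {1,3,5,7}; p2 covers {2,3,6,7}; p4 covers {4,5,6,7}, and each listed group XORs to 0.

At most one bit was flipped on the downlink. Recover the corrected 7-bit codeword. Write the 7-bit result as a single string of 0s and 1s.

1110000

s1 (pos 1,3,5,7): 1⊕0⊕0⊕0 = 1
s2 (pos 2,3,6,7): 1⊕0⊕0⊕0 = 1
s4 (pos 4,5,6,7): 0⊕0⊕0⊕0 = 0
Syndrome s4…s1 = 011 → error at position 3.
Flip position 3: 1100000 → 1110000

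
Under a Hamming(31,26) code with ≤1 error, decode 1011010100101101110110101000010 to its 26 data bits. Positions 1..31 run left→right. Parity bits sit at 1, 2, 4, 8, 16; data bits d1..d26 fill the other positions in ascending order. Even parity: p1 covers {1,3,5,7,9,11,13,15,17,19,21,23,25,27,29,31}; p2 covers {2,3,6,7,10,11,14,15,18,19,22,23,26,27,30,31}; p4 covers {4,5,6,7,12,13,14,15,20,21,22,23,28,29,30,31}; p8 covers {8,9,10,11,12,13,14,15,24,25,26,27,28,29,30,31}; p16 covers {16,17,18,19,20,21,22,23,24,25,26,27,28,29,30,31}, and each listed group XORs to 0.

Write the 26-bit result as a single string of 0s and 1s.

s1 (pos 1,3,5,7,9,11,13,15,17,19,21,23,25,27,29,31): 1⊕1⊕0⊕0⊕0⊕1⊕1⊕0⊕1⊕0⊕1⊕1⊕1⊕0⊕0⊕0 = 0
s2 (pos 2,3,6,7,10,11,14,15,18,19,22,23,26,27,30,31): 0⊕1⊕1⊕0⊕0⊕1⊕1⊕0⊕1⊕0⊕0⊕1⊕0⊕0⊕1⊕0 = 1
s4 (pos 4,5,6,7,12,13,14,15,20,21,22,23,28,29,30,31): 1⊕0⊕1⊕0⊕0⊕1⊕1⊕0⊕1⊕1⊕0⊕1⊕0⊕0⊕1⊕0 = 0
s8 (pos 8,9,10,11,12,13,14,15,24,25,26,27,28,29,30,31): 1⊕0⊕0⊕1⊕0⊕1⊕1⊕0⊕0⊕1⊕0⊕0⊕0⊕0⊕1⊕0 = 0
s16 (pos 16,17,18,19,20,21,22,23,24,25,26,27,28,29,30,31): 1⊕1⊕1⊕0⊕1⊕1⊕0⊕1⊕0⊕1⊕0⊕0⊕0⊕0⊕1⊕0 = 0
Syndrome s16…s1 = 00010 → error at position 2.
Flip position 2: 1011010100101101110110101000010 → 1111010100101101110110101000010
Read data bits from positions 3,5,6,7,9,10,11,12,13,14,15,17,18,19,20,21,22,23,24,25,26,27,28,29,30,31: 10100010110110110101000010

10100010110110110101000010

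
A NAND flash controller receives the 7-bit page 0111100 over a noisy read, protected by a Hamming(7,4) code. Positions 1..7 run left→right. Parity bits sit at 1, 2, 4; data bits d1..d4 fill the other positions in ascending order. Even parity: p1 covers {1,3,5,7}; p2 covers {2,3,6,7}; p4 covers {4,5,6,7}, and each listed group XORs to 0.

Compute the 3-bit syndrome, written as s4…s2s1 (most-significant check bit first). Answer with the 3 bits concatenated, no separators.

000

s1 (pos 1,3,5,7): 0⊕1⊕1⊕0 = 0
s2 (pos 2,3,6,7): 1⊕1⊕0⊕0 = 0
s4 (pos 4,5,6,7): 1⊕1⊕0⊕0 = 0
Syndrome s4…s1 = 000 → no error.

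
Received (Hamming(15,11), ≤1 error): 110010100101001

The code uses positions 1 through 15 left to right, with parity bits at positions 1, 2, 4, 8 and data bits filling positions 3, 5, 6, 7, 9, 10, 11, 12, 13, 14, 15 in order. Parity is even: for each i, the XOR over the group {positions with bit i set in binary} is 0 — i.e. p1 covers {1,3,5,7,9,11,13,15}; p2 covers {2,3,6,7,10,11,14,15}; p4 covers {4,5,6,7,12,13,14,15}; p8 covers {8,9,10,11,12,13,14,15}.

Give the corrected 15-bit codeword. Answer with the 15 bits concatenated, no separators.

s1 (pos 1,3,5,7,9,11,13,15): 1⊕0⊕1⊕1⊕0⊕0⊕0⊕1 = 0
s2 (pos 2,3,6,7,10,11,14,15): 1⊕0⊕0⊕1⊕1⊕0⊕0⊕1 = 0
s4 (pos 4,5,6,7,12,13,14,15): 0⊕1⊕0⊕1⊕1⊕0⊕0⊕1 = 0
s8 (pos 8,9,10,11,12,13,14,15): 0⊕0⊕1⊕0⊕1⊕0⊕0⊕1 = 1
Syndrome s8…s1 = 1000 → error at position 8.
Flip position 8: 110010100101001 → 110010110101001

110010110101001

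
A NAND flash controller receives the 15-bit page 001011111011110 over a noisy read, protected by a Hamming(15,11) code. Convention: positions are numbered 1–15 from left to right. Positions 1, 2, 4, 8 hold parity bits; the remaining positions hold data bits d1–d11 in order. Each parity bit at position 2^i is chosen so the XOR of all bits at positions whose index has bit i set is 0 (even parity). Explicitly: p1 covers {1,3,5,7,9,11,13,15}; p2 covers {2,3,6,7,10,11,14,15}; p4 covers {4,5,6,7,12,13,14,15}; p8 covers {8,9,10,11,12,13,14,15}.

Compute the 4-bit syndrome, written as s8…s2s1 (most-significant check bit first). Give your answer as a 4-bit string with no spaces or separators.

s1 (pos 1,3,5,7,9,11,13,15): 0⊕1⊕1⊕1⊕1⊕1⊕1⊕0 = 0
s2 (pos 2,3,6,7,10,11,14,15): 0⊕1⊕1⊕1⊕0⊕1⊕1⊕0 = 1
s4 (pos 4,5,6,7,12,13,14,15): 0⊕1⊕1⊕1⊕1⊕1⊕1⊕0 = 0
s8 (pos 8,9,10,11,12,13,14,15): 1⊕1⊕0⊕1⊕1⊕1⊕1⊕0 = 0
Syndrome s8…s1 = 0010 → error at position 2.

0010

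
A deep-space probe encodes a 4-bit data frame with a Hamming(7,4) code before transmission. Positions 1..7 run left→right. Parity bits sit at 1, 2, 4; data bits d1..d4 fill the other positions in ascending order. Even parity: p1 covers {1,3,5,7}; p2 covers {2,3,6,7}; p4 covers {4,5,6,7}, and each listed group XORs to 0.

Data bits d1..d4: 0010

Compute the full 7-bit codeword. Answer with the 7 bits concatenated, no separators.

0101010

Place data at non-parity positions: p1 p2 0 p4 0 1 0
p1 (pos 1,3,5,7): XOR of data positions = 0⊕0⊕0 = 0
p2 (pos 2,3,6,7): XOR of data positions = 0⊕1⊕0 = 1
p4 (pos 4,5,6,7): XOR of data positions = 0⊕1⊕0 = 1
Codeword: 0101010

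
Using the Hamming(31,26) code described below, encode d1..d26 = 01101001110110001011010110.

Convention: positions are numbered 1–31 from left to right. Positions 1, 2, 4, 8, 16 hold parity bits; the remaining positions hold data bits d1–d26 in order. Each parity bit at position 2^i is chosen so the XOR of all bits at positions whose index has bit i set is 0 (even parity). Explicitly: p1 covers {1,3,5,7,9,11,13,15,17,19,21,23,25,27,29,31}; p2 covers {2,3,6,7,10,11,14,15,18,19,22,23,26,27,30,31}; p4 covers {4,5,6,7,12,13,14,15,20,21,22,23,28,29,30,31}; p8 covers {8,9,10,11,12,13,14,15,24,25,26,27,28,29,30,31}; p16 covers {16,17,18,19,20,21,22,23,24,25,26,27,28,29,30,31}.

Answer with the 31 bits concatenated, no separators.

1000110110011100110001011010110

Place data at non-parity positions: p1 p2 0 p4 1 1 0 p8 1 0 0 1 1 1 0 p16 1 1 0 0 0 1 0 1 1 0 1 0 1 1 0
p1 (pos 1,3,5,7,9,11,13,15,17,19,21,23,25,27,29,31): XOR of data positions = 0⊕1⊕0⊕1⊕0⊕1⊕0⊕1⊕0⊕0⊕0⊕1⊕1⊕1⊕0 = 1
p2 (pos 2,3,6,7,10,11,14,15,18,19,22,23,26,27,30,31): XOR of data positions = 0⊕1⊕0⊕0⊕0⊕1⊕0⊕1⊕0⊕1⊕0⊕0⊕1⊕1⊕0 = 0
p4 (pos 4,5,6,7,12,13,14,15,20,21,22,23,28,29,30,31): XOR of data positions = 1⊕1⊕0⊕1⊕1⊕1⊕0⊕0⊕0⊕1⊕0⊕0⊕1⊕1⊕0 = 0
p8 (pos 8,9,10,11,12,13,14,15,24,25,26,27,28,29,30,31): XOR of data positions = 1⊕0⊕0⊕1⊕1⊕1⊕0⊕1⊕1⊕0⊕1⊕0⊕1⊕1⊕0 = 1
p16 (pos 16,17,18,19,20,21,22,23,24,25,26,27,28,29,30,31): XOR of data positions = 1⊕1⊕0⊕0⊕0⊕1⊕0⊕1⊕1⊕0⊕1⊕0⊕1⊕1⊕0 = 0
Codeword: 1000110110011100110001011010110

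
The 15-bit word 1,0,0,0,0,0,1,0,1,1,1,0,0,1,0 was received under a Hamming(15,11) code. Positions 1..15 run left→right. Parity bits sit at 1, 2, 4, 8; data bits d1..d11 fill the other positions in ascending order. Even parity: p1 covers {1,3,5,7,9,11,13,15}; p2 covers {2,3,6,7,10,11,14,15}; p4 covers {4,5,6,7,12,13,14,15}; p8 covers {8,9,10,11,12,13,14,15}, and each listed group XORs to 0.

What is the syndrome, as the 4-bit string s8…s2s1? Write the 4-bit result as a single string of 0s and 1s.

0000

s1 (pos 1,3,5,7,9,11,13,15): 1⊕0⊕0⊕1⊕1⊕1⊕0⊕0 = 0
s2 (pos 2,3,6,7,10,11,14,15): 0⊕0⊕0⊕1⊕1⊕1⊕1⊕0 = 0
s4 (pos 4,5,6,7,12,13,14,15): 0⊕0⊕0⊕1⊕0⊕0⊕1⊕0 = 0
s8 (pos 8,9,10,11,12,13,14,15): 0⊕1⊕1⊕1⊕0⊕0⊕1⊕0 = 0
Syndrome s8…s1 = 0000 → no error.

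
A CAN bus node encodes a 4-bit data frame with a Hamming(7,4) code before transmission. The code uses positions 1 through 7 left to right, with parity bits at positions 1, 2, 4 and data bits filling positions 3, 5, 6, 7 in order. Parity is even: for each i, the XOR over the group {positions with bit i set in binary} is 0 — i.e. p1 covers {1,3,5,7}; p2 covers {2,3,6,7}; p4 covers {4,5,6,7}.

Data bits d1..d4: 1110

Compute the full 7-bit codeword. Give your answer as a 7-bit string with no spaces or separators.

Place data at non-parity positions: p1 p2 1 p4 1 1 0
p1 (pos 1,3,5,7): XOR of data positions = 1⊕1⊕0 = 0
p2 (pos 2,3,6,7): XOR of data positions = 1⊕1⊕0 = 0
p4 (pos 4,5,6,7): XOR of data positions = 1⊕1⊕0 = 0
Codeword: 0010110

0010110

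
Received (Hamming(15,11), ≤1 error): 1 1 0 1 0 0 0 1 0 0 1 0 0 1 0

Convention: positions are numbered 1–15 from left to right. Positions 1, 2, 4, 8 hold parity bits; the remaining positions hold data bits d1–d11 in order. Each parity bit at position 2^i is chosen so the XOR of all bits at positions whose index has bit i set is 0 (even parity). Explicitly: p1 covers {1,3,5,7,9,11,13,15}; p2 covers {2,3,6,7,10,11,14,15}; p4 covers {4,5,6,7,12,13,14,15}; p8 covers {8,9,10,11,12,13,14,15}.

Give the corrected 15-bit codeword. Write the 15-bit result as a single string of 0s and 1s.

s1 (pos 1,3,5,7,9,11,13,15): 1⊕0⊕0⊕0⊕0⊕1⊕0⊕0 = 0
s2 (pos 2,3,6,7,10,11,14,15): 1⊕0⊕0⊕0⊕0⊕1⊕1⊕0 = 1
s4 (pos 4,5,6,7,12,13,14,15): 1⊕0⊕0⊕0⊕0⊕0⊕1⊕0 = 0
s8 (pos 8,9,10,11,12,13,14,15): 1⊕0⊕0⊕1⊕0⊕0⊕1⊕0 = 1
Syndrome s8…s1 = 1010 → error at position 10.
Flip position 10: 110100010010010 → 110100010110010

110100010110010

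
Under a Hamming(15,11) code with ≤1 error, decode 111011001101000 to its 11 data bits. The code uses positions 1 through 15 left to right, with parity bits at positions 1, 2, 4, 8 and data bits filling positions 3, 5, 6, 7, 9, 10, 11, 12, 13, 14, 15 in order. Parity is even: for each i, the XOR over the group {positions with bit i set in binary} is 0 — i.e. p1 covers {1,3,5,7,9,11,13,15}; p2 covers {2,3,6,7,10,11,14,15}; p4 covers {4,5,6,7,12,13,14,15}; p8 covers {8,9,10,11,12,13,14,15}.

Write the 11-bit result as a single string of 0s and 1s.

s1 (pos 1,3,5,7,9,11,13,15): 1⊕1⊕1⊕0⊕1⊕0⊕0⊕0 = 0
s2 (pos 2,3,6,7,10,11,14,15): 1⊕1⊕1⊕0⊕1⊕0⊕0⊕0 = 0
s4 (pos 4,5,6,7,12,13,14,15): 0⊕1⊕1⊕0⊕1⊕0⊕0⊕0 = 1
s8 (pos 8,9,10,11,12,13,14,15): 0⊕1⊕1⊕0⊕1⊕0⊕0⊕0 = 1
Syndrome s8…s1 = 1100 → error at position 12.
Flip position 12: 111011001101000 → 111011001100000
Read data bits from positions 3,5,6,7,9,10,11,12,13,14,15: 11101100000

11101100000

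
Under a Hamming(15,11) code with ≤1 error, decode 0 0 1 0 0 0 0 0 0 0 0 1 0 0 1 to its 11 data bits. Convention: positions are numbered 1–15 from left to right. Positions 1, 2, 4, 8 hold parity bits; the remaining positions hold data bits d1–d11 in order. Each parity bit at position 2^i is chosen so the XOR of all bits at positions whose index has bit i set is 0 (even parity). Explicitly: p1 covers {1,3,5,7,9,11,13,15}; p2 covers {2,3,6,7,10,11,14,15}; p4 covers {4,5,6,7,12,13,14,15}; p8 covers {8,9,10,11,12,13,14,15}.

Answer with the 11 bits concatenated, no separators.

s1 (pos 1,3,5,7,9,11,13,15): 0⊕1⊕0⊕0⊕0⊕0⊕0⊕1 = 0
s2 (pos 2,3,6,7,10,11,14,15): 0⊕1⊕0⊕0⊕0⊕0⊕0⊕1 = 0
s4 (pos 4,5,6,7,12,13,14,15): 0⊕0⊕0⊕0⊕1⊕0⊕0⊕1 = 0
s8 (pos 8,9,10,11,12,13,14,15): 0⊕0⊕0⊕0⊕1⊕0⊕0⊕1 = 0
Syndrome s8…s1 = 0000 → no error.
Read data bits from positions 3,5,6,7,9,10,11,12,13,14,15: 10000001001

10000001001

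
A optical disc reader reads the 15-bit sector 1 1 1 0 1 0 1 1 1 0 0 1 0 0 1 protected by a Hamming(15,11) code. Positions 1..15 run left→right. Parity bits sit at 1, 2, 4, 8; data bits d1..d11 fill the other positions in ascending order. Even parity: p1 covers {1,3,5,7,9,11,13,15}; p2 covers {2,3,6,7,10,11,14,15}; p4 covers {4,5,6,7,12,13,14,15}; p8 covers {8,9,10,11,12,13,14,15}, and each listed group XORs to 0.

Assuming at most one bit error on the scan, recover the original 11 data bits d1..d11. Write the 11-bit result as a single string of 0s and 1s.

11011001001

s1 (pos 1,3,5,7,9,11,13,15): 1⊕1⊕1⊕1⊕1⊕0⊕0⊕1 = 0
s2 (pos 2,3,6,7,10,11,14,15): 1⊕1⊕0⊕1⊕0⊕0⊕0⊕1 = 0
s4 (pos 4,5,6,7,12,13,14,15): 0⊕1⊕0⊕1⊕1⊕0⊕0⊕1 = 0
s8 (pos 8,9,10,11,12,13,14,15): 1⊕1⊕0⊕0⊕1⊕0⊕0⊕1 = 0
Syndrome s8…s1 = 0000 → no error.
Read data bits from positions 3,5,6,7,9,10,11,12,13,14,15: 11011001001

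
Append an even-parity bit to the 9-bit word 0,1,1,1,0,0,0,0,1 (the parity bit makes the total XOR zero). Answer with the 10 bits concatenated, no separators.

XOR of the 9 data bits: 0⊕1⊕1⊕1⊕0⊕0⊕0⊕0⊕1 = 0
Parity bit = 0 (so all 10 bits XOR to 0).

0111000010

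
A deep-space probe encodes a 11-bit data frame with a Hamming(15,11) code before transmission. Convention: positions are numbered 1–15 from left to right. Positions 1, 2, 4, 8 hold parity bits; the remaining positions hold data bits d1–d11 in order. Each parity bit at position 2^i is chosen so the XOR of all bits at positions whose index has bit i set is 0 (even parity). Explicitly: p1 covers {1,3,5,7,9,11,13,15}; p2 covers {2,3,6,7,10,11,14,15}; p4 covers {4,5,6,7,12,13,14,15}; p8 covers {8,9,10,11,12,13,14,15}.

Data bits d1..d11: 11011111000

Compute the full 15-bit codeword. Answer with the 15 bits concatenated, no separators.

Place data at non-parity positions: p1 p2 1 p4 1 0 1 p8 1 1 1 1 0 0 0
p1 (pos 1,3,5,7,9,11,13,15): XOR of data positions = 1⊕1⊕1⊕1⊕1⊕0⊕0 = 1
p2 (pos 2,3,6,7,10,11,14,15): XOR of data positions = 1⊕0⊕1⊕1⊕1⊕0⊕0 = 0
p4 (pos 4,5,6,7,12,13,14,15): XOR of data positions = 1⊕0⊕1⊕1⊕0⊕0⊕0 = 1
p8 (pos 8,9,10,11,12,13,14,15): XOR of data positions = 1⊕1⊕1⊕1⊕0⊕0⊕0 = 0
Codeword: 101110101111000

101110101111000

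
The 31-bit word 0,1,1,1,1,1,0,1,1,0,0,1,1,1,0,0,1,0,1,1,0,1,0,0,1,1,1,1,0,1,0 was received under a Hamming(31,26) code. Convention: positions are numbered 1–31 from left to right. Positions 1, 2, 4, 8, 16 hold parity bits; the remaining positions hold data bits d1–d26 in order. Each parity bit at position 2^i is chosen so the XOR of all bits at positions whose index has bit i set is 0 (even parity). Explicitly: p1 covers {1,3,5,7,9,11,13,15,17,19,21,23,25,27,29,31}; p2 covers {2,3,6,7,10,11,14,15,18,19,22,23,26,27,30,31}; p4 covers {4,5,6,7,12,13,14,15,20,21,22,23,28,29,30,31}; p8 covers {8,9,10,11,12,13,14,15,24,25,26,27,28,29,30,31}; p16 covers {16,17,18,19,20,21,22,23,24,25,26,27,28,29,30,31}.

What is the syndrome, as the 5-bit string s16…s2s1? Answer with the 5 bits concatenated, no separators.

s1 (pos 1,3,5,7,9,11,13,15,17,19,21,23,25,27,29,31): 0⊕1⊕1⊕0⊕1⊕0⊕1⊕0⊕1⊕1⊕0⊕0⊕1⊕1⊕0⊕0 = 0
s2 (pos 2,3,6,7,10,11,14,15,18,19,22,23,26,27,30,31): 1⊕1⊕1⊕0⊕0⊕0⊕1⊕0⊕0⊕1⊕1⊕0⊕1⊕1⊕1⊕0 = 1
s4 (pos 4,5,6,7,12,13,14,15,20,21,22,23,28,29,30,31): 1⊕1⊕1⊕0⊕1⊕1⊕1⊕0⊕1⊕0⊕1⊕0⊕1⊕0⊕1⊕0 = 0
s8 (pos 8,9,10,11,12,13,14,15,24,25,26,27,28,29,30,31): 1⊕1⊕0⊕0⊕1⊕1⊕1⊕0⊕0⊕1⊕1⊕1⊕1⊕0⊕1⊕0 = 0
s16 (pos 16,17,18,19,20,21,22,23,24,25,26,27,28,29,30,31): 0⊕1⊕0⊕1⊕1⊕0⊕1⊕0⊕0⊕1⊕1⊕1⊕1⊕0⊕1⊕0 = 1
Syndrome s16…s1 = 10010 → error at position 18.

10010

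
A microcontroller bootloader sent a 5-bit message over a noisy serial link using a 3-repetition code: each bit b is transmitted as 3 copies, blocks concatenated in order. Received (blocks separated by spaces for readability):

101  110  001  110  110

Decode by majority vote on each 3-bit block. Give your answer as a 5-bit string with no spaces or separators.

11011

Block 1 (101): 2 ones → 1
Block 2 (110): 2 ones → 1
Block 3 (001): 1 one → 0
Block 4 (110): 2 ones → 1
Block 5 (110): 2 ones → 1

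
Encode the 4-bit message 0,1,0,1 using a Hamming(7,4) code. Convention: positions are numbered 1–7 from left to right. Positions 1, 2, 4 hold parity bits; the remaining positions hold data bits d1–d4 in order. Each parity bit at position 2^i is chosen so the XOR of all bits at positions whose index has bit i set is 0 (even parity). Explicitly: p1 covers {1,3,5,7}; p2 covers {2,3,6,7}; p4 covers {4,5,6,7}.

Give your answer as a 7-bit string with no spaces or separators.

0100101

Place data at non-parity positions: p1 p2 0 p4 1 0 1
p1 (pos 1,3,5,7): XOR of data positions = 0⊕1⊕1 = 0
p2 (pos 2,3,6,7): XOR of data positions = 0⊕0⊕1 = 1
p4 (pos 4,5,6,7): XOR of data positions = 1⊕0⊕1 = 0
Codeword: 0100101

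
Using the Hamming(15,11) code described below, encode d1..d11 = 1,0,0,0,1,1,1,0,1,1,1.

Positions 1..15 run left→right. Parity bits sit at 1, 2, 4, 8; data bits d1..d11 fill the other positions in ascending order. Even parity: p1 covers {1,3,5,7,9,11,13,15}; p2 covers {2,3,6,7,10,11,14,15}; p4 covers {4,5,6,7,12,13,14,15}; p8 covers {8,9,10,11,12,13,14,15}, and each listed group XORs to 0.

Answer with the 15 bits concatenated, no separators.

Place data at non-parity positions: p1 p2 1 p4 0 0 0 p8 1 1 1 0 1 1 1
p1 (pos 1,3,5,7,9,11,13,15): XOR of data positions = 1⊕0⊕0⊕1⊕1⊕1⊕1 = 1
p2 (pos 2,3,6,7,10,11,14,15): XOR of data positions = 1⊕0⊕0⊕1⊕1⊕1⊕1 = 1
p4 (pos 4,5,6,7,12,13,14,15): XOR of data positions = 0⊕0⊕0⊕0⊕1⊕1⊕1 = 1
p8 (pos 8,9,10,11,12,13,14,15): XOR of data positions = 1⊕1⊕1⊕0⊕1⊕1⊕1 = 0
Codeword: 111100001110111

111100001110111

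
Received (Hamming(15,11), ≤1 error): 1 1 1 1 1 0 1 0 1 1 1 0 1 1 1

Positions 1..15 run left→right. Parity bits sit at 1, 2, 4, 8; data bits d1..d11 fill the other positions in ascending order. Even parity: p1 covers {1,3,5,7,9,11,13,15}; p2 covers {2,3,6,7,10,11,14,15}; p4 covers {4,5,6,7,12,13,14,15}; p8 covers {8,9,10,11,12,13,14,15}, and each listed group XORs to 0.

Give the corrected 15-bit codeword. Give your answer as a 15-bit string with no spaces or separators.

101110101110111

s1 (pos 1,3,5,7,9,11,13,15): 1⊕1⊕1⊕1⊕1⊕1⊕1⊕1 = 0
s2 (pos 2,3,6,7,10,11,14,15): 1⊕1⊕0⊕1⊕1⊕1⊕1⊕1 = 1
s4 (pos 4,5,6,7,12,13,14,15): 1⊕1⊕0⊕1⊕0⊕1⊕1⊕1 = 0
s8 (pos 8,9,10,11,12,13,14,15): 0⊕1⊕1⊕1⊕0⊕1⊕1⊕1 = 0
Syndrome s8…s1 = 0010 → error at position 2.
Flip position 2: 111110101110111 → 101110101110111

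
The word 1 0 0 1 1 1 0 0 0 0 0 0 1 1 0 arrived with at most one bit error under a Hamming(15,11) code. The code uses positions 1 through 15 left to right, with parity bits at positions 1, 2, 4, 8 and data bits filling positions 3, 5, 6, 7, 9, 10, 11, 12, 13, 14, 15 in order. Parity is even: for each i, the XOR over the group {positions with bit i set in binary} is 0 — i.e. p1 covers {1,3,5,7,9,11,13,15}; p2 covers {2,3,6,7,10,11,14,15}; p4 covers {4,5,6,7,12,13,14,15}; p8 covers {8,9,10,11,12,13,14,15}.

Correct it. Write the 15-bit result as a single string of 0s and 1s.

s1 (pos 1,3,5,7,9,11,13,15): 1⊕0⊕1⊕0⊕0⊕0⊕1⊕0 = 1
s2 (pos 2,3,6,7,10,11,14,15): 0⊕0⊕1⊕0⊕0⊕0⊕1⊕0 = 0
s4 (pos 4,5,6,7,12,13,14,15): 1⊕1⊕1⊕0⊕0⊕1⊕1⊕0 = 1
s8 (pos 8,9,10,11,12,13,14,15): 0⊕0⊕0⊕0⊕0⊕1⊕1⊕0 = 0
Syndrome s8…s1 = 0101 → error at position 5.
Flip position 5: 100111000000110 → 100101000000110

100101000000110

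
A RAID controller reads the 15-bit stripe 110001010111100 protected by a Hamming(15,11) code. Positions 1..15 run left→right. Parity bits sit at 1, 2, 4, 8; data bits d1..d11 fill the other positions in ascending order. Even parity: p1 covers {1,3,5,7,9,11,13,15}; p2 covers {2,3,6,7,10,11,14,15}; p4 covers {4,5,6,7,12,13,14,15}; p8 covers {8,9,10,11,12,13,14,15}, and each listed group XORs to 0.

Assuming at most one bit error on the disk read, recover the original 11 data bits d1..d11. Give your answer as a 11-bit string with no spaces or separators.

00100111000

s1 (pos 1,3,5,7,9,11,13,15): 1⊕0⊕0⊕0⊕0⊕1⊕1⊕0 = 1
s2 (pos 2,3,6,7,10,11,14,15): 1⊕0⊕1⊕0⊕1⊕1⊕0⊕0 = 0
s4 (pos 4,5,6,7,12,13,14,15): 0⊕0⊕1⊕0⊕1⊕1⊕0⊕0 = 1
s8 (pos 8,9,10,11,12,13,14,15): 1⊕0⊕1⊕1⊕1⊕1⊕0⊕0 = 1
Syndrome s8…s1 = 1101 → error at position 13.
Flip position 13: 110001010111100 → 110001010111000
Read data bits from positions 3,5,6,7,9,10,11,12,13,14,15: 00100111000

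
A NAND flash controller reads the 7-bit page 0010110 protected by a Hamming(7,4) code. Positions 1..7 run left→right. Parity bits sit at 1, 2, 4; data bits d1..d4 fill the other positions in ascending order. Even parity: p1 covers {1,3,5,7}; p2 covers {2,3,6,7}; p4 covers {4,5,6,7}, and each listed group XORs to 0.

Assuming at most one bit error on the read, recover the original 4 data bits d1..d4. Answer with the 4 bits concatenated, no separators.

s1 (pos 1,3,5,7): 0⊕1⊕1⊕0 = 0
s2 (pos 2,3,6,7): 0⊕1⊕1⊕0 = 0
s4 (pos 4,5,6,7): 0⊕1⊕1⊕0 = 0
Syndrome s4…s1 = 000 → no error.
Read data bits from positions 3,5,6,7: 1110

1110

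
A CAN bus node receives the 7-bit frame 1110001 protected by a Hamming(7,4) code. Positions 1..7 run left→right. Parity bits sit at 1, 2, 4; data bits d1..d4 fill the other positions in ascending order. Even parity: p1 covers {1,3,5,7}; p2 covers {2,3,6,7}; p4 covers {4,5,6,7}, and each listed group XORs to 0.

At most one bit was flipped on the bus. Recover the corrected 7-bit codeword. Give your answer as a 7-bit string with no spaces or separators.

s1 (pos 1,3,5,7): 1⊕1⊕0⊕1 = 1
s2 (pos 2,3,6,7): 1⊕1⊕0⊕1 = 1
s4 (pos 4,5,6,7): 0⊕0⊕0⊕1 = 1
Syndrome s4…s1 = 111 → error at position 7.
Flip position 7: 1110001 → 1110000

1110000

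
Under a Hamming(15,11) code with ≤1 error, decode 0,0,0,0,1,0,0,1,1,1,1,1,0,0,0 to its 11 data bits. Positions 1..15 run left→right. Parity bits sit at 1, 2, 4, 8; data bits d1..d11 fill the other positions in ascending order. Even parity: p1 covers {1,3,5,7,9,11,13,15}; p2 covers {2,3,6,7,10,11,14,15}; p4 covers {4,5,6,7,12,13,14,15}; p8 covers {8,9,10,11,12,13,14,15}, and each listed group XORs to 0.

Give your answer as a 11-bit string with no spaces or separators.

s1 (pos 1,3,5,7,9,11,13,15): 0⊕0⊕1⊕0⊕1⊕1⊕0⊕0 = 1
s2 (pos 2,3,6,7,10,11,14,15): 0⊕0⊕0⊕0⊕1⊕1⊕0⊕0 = 0
s4 (pos 4,5,6,7,12,13,14,15): 0⊕1⊕0⊕0⊕1⊕0⊕0⊕0 = 0
s8 (pos 8,9,10,11,12,13,14,15): 1⊕1⊕1⊕1⊕1⊕0⊕0⊕0 = 1
Syndrome s8…s1 = 1001 → error at position 9.
Flip position 9: 000010011111000 → 000010010111000
Read data bits from positions 3,5,6,7,9,10,11,12,13,14,15: 01000111000

01000111000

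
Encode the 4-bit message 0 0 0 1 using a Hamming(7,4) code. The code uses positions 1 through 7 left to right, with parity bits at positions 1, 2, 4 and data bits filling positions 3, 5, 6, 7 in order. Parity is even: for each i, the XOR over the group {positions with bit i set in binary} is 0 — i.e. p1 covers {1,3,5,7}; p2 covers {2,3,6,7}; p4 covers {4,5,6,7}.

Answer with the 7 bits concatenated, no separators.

Place data at non-parity positions: p1 p2 0 p4 0 0 1
p1 (pos 1,3,5,7): XOR of data positions = 0⊕0⊕1 = 1
p2 (pos 2,3,6,7): XOR of data positions = 0⊕0⊕1 = 1
p4 (pos 4,5,6,7): XOR of data positions = 0⊕0⊕1 = 1
Codeword: 1101001

1101001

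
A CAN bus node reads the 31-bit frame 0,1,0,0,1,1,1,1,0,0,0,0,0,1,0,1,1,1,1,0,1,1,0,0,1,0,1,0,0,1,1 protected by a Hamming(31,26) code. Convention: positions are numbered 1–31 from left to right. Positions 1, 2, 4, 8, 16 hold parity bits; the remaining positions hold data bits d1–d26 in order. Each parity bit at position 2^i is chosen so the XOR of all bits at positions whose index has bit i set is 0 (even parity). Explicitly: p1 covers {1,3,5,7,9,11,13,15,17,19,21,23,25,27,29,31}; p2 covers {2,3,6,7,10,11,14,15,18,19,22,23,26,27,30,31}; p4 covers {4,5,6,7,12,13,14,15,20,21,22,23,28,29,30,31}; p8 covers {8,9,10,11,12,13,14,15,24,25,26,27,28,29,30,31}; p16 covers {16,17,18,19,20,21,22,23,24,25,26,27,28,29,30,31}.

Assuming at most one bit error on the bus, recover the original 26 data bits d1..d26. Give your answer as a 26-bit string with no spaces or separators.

01110000010111011001010011

s1 (pos 1,3,5,7,9,11,13,15,17,19,21,23,25,27,29,31): 0⊕0⊕1⊕1⊕0⊕0⊕0⊕0⊕1⊕1⊕1⊕0⊕1⊕1⊕0⊕1 = 0
s2 (pos 2,3,6,7,10,11,14,15,18,19,22,23,26,27,30,31): 1⊕0⊕1⊕1⊕0⊕0⊕1⊕0⊕1⊕1⊕1⊕0⊕0⊕1⊕1⊕1 = 0
s4 (pos 4,5,6,7,12,13,14,15,20,21,22,23,28,29,30,31): 0⊕1⊕1⊕1⊕0⊕0⊕1⊕0⊕0⊕1⊕1⊕0⊕0⊕0⊕1⊕1 = 0
s8 (pos 8,9,10,11,12,13,14,15,24,25,26,27,28,29,30,31): 1⊕0⊕0⊕0⊕0⊕0⊕1⊕0⊕0⊕1⊕0⊕1⊕0⊕0⊕1⊕1 = 0
s16 (pos 16,17,18,19,20,21,22,23,24,25,26,27,28,29,30,31): 1⊕1⊕1⊕1⊕0⊕1⊕1⊕0⊕0⊕1⊕0⊕1⊕0⊕0⊕1⊕1 = 0
Syndrome s16…s1 = 00000 → no error.
Read data bits from positions 3,5,6,7,9,10,11,12,13,14,15,17,18,19,20,21,22,23,24,25,26,27,28,29,30,31: 01110000010111011001010011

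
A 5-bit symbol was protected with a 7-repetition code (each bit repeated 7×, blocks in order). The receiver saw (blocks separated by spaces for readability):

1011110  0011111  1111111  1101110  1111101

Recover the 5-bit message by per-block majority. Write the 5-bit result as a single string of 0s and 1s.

11111

Block 1 (1011110): 5 ones → 1
Block 2 (0011111): 5 ones → 1
Block 3 (1111111): 7 ones → 1
Block 4 (1101110): 5 ones → 1
Block 5 (1111101): 6 ones → 1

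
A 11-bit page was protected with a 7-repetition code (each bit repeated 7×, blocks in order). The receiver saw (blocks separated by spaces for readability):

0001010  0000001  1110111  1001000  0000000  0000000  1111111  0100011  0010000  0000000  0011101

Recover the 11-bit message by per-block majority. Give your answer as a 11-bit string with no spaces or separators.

00100010001

Block 1 (0001010): 2 ones → 0
Block 2 (0000001): 1 one → 0
Block 3 (1110111): 6 ones → 1
Block 4 (1001000): 2 ones → 0
Block 5 (0000000): 0 ones → 0
Block 6 (0000000): 0 ones → 0
Block 7 (1111111): 7 ones → 1
Block 8 (0100011): 3 ones → 0
Block 9 (0010000): 1 one → 0
Block 10 (0000000): 0 ones → 0
Block 11 (0011101): 4 ones → 1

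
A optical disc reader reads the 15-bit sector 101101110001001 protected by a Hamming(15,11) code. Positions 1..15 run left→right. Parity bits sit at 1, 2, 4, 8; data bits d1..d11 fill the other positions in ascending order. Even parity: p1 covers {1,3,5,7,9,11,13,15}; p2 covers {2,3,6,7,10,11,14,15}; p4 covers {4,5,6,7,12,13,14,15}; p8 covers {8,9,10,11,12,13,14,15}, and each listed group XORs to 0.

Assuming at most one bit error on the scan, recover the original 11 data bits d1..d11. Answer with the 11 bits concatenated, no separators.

s1 (pos 1,3,5,7,9,11,13,15): 1⊕1⊕0⊕1⊕0⊕0⊕0⊕1 = 0
s2 (pos 2,3,6,7,10,11,14,15): 0⊕1⊕1⊕1⊕0⊕0⊕0⊕1 = 0
s4 (pos 4,5,6,7,12,13,14,15): 1⊕0⊕1⊕1⊕1⊕0⊕0⊕1 = 1
s8 (pos 8,9,10,11,12,13,14,15): 1⊕0⊕0⊕0⊕1⊕0⊕0⊕1 = 1
Syndrome s8…s1 = 1100 → error at position 12.
Flip position 12: 101101110001001 → 101101110000001
Read data bits from positions 3,5,6,7,9,10,11,12,13,14,15: 10110000001

10110000001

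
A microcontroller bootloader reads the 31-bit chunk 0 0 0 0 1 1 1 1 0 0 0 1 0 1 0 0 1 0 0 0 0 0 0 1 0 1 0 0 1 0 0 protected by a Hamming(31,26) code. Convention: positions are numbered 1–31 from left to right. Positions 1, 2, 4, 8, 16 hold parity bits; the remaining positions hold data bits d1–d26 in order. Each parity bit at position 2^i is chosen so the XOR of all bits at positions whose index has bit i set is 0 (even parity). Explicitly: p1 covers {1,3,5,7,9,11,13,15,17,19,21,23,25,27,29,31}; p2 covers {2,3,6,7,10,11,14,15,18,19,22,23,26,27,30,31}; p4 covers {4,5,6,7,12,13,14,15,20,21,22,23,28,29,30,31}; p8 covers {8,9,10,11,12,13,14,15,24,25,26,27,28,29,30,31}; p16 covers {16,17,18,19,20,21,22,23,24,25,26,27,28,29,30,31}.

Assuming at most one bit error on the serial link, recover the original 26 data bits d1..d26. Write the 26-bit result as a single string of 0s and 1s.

01110001010100000010100100

s1 (pos 1,3,5,7,9,11,13,15,17,19,21,23,25,27,29,31): 0⊕0⊕1⊕1⊕0⊕0⊕0⊕0⊕1⊕0⊕0⊕0⊕0⊕0⊕1⊕0 = 0
s2 (pos 2,3,6,7,10,11,14,15,18,19,22,23,26,27,30,31): 0⊕0⊕1⊕1⊕0⊕0⊕1⊕0⊕0⊕0⊕0⊕0⊕1⊕0⊕0⊕0 = 0
s4 (pos 4,5,6,7,12,13,14,15,20,21,22,23,28,29,30,31): 0⊕1⊕1⊕1⊕1⊕0⊕1⊕0⊕0⊕0⊕0⊕0⊕0⊕1⊕0⊕0 = 0
s8 (pos 8,9,10,11,12,13,14,15,24,25,26,27,28,29,30,31): 1⊕0⊕0⊕0⊕1⊕0⊕1⊕0⊕1⊕0⊕1⊕0⊕0⊕1⊕0⊕0 = 0
s16 (pos 16,17,18,19,20,21,22,23,24,25,26,27,28,29,30,31): 0⊕1⊕0⊕0⊕0⊕0⊕0⊕0⊕1⊕0⊕1⊕0⊕0⊕1⊕0⊕0 = 0
Syndrome s16…s1 = 00000 → no error.
Read data bits from positions 3,5,6,7,9,10,11,12,13,14,15,17,18,19,20,21,22,23,24,25,26,27,28,29,30,31: 01110001010100000010100100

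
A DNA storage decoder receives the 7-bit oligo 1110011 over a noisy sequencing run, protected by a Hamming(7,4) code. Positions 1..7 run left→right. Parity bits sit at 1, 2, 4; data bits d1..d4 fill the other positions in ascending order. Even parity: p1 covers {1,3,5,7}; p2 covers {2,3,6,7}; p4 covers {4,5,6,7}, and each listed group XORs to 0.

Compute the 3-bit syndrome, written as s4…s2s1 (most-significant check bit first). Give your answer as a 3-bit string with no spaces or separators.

s1 (pos 1,3,5,7): 1⊕1⊕0⊕1 = 1
s2 (pos 2,3,6,7): 1⊕1⊕1⊕1 = 0
s4 (pos 4,5,6,7): 0⊕0⊕1⊕1 = 0
Syndrome s4…s1 = 001 → error at position 1.

001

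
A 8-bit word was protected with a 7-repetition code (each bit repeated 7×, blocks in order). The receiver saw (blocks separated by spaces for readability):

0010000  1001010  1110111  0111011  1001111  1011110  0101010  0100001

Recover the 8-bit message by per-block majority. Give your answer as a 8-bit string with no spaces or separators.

00111100

Block 1 (0010000): 1 one → 0
Block 2 (1001010): 3 ones → 0
Block 3 (1110111): 6 ones → 1
Block 4 (0111011): 5 ones → 1
Block 5 (1001111): 5 ones → 1
Block 6 (1011110): 5 ones → 1
Block 7 (0101010): 3 ones → 0
Block 8 (0100001): 2 ones → 0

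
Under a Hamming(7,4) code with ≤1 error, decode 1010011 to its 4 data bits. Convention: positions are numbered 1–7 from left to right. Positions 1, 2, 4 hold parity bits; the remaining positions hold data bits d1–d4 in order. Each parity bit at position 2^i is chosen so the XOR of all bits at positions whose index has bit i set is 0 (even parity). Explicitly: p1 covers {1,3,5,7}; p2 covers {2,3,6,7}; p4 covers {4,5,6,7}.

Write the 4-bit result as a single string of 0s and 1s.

0011

s1 (pos 1,3,5,7): 1⊕1⊕0⊕1 = 1
s2 (pos 2,3,6,7): 0⊕1⊕1⊕1 = 1
s4 (pos 4,5,6,7): 0⊕0⊕1⊕1 = 0
Syndrome s4…s1 = 011 → error at position 3.
Flip position 3: 1010011 → 1000011
Read data bits from positions 3,5,6,7: 0011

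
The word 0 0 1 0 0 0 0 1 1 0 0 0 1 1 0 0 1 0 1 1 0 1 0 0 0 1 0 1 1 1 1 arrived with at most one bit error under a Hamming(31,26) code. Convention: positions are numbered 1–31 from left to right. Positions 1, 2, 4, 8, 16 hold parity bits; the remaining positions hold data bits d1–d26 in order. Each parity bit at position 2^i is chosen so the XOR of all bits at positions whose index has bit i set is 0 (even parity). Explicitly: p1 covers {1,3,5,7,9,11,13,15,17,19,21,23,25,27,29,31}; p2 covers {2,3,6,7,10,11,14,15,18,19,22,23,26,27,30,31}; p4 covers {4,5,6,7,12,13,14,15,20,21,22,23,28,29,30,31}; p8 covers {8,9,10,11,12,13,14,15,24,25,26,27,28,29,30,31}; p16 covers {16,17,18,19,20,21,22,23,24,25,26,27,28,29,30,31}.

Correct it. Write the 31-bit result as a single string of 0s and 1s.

s1 (pos 1,3,5,7,9,11,13,15,17,19,21,23,25,27,29,31): 0⊕1⊕0⊕0⊕1⊕0⊕1⊕0⊕1⊕1⊕0⊕0⊕0⊕0⊕1⊕1 = 1
s2 (pos 2,3,6,7,10,11,14,15,18,19,22,23,26,27,30,31): 0⊕1⊕0⊕0⊕0⊕0⊕1⊕0⊕0⊕1⊕1⊕0⊕1⊕0⊕1⊕1 = 1
s4 (pos 4,5,6,7,12,13,14,15,20,21,22,23,28,29,30,31): 0⊕0⊕0⊕0⊕0⊕1⊕1⊕0⊕1⊕0⊕1⊕0⊕1⊕1⊕1⊕1 = 0
s8 (pos 8,9,10,11,12,13,14,15,24,25,26,27,28,29,30,31): 1⊕1⊕0⊕0⊕0⊕1⊕1⊕0⊕0⊕0⊕1⊕0⊕1⊕1⊕1⊕1 = 1
s16 (pos 16,17,18,19,20,21,22,23,24,25,26,27,28,29,30,31): 0⊕1⊕0⊕1⊕1⊕0⊕1⊕0⊕0⊕0⊕1⊕0⊕1⊕1⊕1⊕1 = 1
Syndrome s16…s1 = 11011 → error at position 27.
Flip position 27: 0010000110001100101101000101111 → 0010000110001100101101000111111

0010000110001100101101000111111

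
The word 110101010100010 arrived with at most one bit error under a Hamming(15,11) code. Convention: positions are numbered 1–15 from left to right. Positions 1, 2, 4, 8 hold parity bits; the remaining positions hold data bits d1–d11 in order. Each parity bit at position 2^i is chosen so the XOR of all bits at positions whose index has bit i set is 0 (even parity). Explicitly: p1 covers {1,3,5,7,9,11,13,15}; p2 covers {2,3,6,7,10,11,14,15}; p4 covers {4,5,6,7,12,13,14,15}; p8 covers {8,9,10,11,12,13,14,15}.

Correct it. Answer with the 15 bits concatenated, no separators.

s1 (pos 1,3,5,7,9,11,13,15): 1⊕0⊕0⊕0⊕0⊕0⊕0⊕0 = 1
s2 (pos 2,3,6,7,10,11,14,15): 1⊕0⊕1⊕0⊕1⊕0⊕1⊕0 = 0
s4 (pos 4,5,6,7,12,13,14,15): 1⊕0⊕1⊕0⊕0⊕0⊕1⊕0 = 1
s8 (pos 8,9,10,11,12,13,14,15): 1⊕0⊕1⊕0⊕0⊕0⊕1⊕0 = 1
Syndrome s8…s1 = 1101 → error at position 13.
Flip position 13: 110101010100010 → 110101010100110

110101010100110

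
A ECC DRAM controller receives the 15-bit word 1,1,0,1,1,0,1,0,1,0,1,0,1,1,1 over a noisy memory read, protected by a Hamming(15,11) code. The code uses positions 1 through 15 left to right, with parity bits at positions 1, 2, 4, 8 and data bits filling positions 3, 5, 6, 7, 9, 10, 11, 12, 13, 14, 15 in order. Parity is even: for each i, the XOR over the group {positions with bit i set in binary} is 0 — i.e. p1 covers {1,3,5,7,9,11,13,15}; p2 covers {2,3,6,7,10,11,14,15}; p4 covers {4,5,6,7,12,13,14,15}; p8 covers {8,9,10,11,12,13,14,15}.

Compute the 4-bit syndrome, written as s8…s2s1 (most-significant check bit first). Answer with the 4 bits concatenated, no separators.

1011

s1 (pos 1,3,5,7,9,11,13,15): 1⊕0⊕1⊕1⊕1⊕1⊕1⊕1 = 1
s2 (pos 2,3,6,7,10,11,14,15): 1⊕0⊕0⊕1⊕0⊕1⊕1⊕1 = 1
s4 (pos 4,5,6,7,12,13,14,15): 1⊕1⊕0⊕1⊕0⊕1⊕1⊕1 = 0
s8 (pos 8,9,10,11,12,13,14,15): 0⊕1⊕0⊕1⊕0⊕1⊕1⊕1 = 1
Syndrome s8…s1 = 1011 → error at position 11.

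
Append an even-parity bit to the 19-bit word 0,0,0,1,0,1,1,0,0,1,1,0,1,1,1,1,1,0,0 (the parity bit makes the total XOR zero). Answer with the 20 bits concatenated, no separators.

XOR of the 19 data bits: 0⊕0⊕0⊕1⊕0⊕1⊕1⊕0⊕0⊕1⊕1⊕0⊕1⊕1⊕1⊕1⊕1⊕0⊕0 = 0
Parity bit = 0 (so all 20 bits XOR to 0).

00010110011011111000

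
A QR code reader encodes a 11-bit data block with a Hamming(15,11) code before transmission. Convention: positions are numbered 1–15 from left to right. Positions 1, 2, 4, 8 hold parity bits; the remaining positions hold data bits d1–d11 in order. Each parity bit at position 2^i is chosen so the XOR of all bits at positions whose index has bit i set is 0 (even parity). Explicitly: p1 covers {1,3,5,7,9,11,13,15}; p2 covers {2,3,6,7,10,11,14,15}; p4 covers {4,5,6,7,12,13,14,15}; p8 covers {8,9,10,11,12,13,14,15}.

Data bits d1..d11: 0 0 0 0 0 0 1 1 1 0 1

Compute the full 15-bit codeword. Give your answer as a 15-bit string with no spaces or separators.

100100000011101

Place data at non-parity positions: p1 p2 0 p4 0 0 0 p8 0 0 1 1 1 0 1
p1 (pos 1,3,5,7,9,11,13,15): XOR of data positions = 0⊕0⊕0⊕0⊕1⊕1⊕1 = 1
p2 (pos 2,3,6,7,10,11,14,15): XOR of data positions = 0⊕0⊕0⊕0⊕1⊕0⊕1 = 0
p4 (pos 4,5,6,7,12,13,14,15): XOR of data positions = 0⊕0⊕0⊕1⊕1⊕0⊕1 = 1
p8 (pos 8,9,10,11,12,13,14,15): XOR of data positions = 0⊕0⊕1⊕1⊕1⊕0⊕1 = 0
Codeword: 100100000011101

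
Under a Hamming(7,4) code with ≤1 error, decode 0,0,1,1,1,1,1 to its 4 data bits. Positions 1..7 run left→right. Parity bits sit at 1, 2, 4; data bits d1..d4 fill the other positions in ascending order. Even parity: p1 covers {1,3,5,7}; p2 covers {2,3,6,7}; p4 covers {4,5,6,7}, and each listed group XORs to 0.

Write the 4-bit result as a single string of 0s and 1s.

s1 (pos 1,3,5,7): 0⊕1⊕1⊕1 = 1
s2 (pos 2,3,6,7): 0⊕1⊕1⊕1 = 1
s4 (pos 4,5,6,7): 1⊕1⊕1⊕1 = 0
Syndrome s4…s1 = 011 → error at position 3.
Flip position 3: 0011111 → 0001111
Read data bits from positions 3,5,6,7: 0111

0111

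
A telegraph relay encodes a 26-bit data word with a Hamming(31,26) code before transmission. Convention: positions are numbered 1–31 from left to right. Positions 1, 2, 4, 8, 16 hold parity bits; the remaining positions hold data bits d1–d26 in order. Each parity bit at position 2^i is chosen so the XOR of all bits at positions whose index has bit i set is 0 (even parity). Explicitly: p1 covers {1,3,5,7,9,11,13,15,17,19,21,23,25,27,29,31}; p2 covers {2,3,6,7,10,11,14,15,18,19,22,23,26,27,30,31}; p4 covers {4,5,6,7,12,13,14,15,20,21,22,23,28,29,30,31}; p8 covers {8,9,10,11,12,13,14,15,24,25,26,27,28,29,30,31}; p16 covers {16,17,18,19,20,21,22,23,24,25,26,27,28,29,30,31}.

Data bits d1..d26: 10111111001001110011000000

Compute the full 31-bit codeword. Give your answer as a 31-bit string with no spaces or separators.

Place data at non-parity positions: p1 p2 1 p4 0 1 1 p8 1 1 1 1 0 0 1 p16 0 0 1 1 1 0 0 1 1 0 0 0 0 0 0
p1 (pos 1,3,5,7,9,11,13,15,17,19,21,23,25,27,29,31): XOR of data positions = 1⊕0⊕1⊕1⊕1⊕0⊕1⊕0⊕1⊕1⊕0⊕1⊕0⊕0⊕0 = 0
p2 (pos 2,3,6,7,10,11,14,15,18,19,22,23,26,27,30,31): XOR of data positions = 1⊕1⊕1⊕1⊕1⊕0⊕1⊕0⊕1⊕0⊕0⊕0⊕0⊕0⊕0 = 1
p4 (pos 4,5,6,7,12,13,14,15,20,21,22,23,28,29,30,31): XOR of data positions = 0⊕1⊕1⊕1⊕0⊕0⊕1⊕1⊕1⊕0⊕0⊕0⊕0⊕0⊕0 = 0
p8 (pos 8,9,10,11,12,13,14,15,24,25,26,27,28,29,30,31): XOR of data positions = 1⊕1⊕1⊕1⊕0⊕0⊕1⊕1⊕1⊕0⊕0⊕0⊕0⊕0⊕0 = 1
p16 (pos 16,17,18,19,20,21,22,23,24,25,26,27,28,29,30,31): XOR of data positions = 0⊕0⊕1⊕1⊕1⊕0⊕0⊕1⊕1⊕0⊕0⊕0⊕0⊕0⊕0 = 1
Codeword: 0110011111110011001110011000000

0110011111110011001110011000000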